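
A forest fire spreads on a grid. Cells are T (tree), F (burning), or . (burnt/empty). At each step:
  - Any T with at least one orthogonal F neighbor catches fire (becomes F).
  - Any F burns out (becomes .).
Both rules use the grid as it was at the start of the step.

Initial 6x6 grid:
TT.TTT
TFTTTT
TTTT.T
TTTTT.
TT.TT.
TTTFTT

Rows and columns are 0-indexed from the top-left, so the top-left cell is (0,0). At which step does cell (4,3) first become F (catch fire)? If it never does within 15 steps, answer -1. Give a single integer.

Step 1: cell (4,3)='F' (+7 fires, +2 burnt)
  -> target ignites at step 1
Step 2: cell (4,3)='.' (+9 fires, +7 burnt)
Step 3: cell (4,3)='.' (+8 fires, +9 burnt)
Step 4: cell (4,3)='.' (+3 fires, +8 burnt)
Step 5: cell (4,3)='.' (+2 fires, +3 burnt)
Step 6: cell (4,3)='.' (+0 fires, +2 burnt)
  fire out at step 6

1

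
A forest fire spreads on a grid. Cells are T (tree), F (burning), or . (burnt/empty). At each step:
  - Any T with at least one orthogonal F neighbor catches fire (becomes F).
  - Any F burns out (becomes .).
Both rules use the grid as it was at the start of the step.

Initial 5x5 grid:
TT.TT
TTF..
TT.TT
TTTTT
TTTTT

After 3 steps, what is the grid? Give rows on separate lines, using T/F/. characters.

Step 1: 1 trees catch fire, 1 burn out
  TT.TT
  TF...
  TT.TT
  TTTTT
  TTTTT
Step 2: 3 trees catch fire, 1 burn out
  TF.TT
  F....
  TF.TT
  TTTTT
  TTTTT
Step 3: 3 trees catch fire, 3 burn out
  F..TT
  .....
  F..TT
  TFTTT
  TTTTT

F..TT
.....
F..TT
TFTTT
TTTTT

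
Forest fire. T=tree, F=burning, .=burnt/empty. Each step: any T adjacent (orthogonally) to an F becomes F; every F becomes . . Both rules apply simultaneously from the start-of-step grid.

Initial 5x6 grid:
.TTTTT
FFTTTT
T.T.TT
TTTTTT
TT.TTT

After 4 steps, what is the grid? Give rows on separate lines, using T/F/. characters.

Step 1: 3 trees catch fire, 2 burn out
  .FTTTT
  ..FTTT
  F.T.TT
  TTTTTT
  TT.TTT
Step 2: 4 trees catch fire, 3 burn out
  ..FTTT
  ...FTT
  ..F.TT
  FTTTTT
  TT.TTT
Step 3: 5 trees catch fire, 4 burn out
  ...FTT
  ....FT
  ....TT
  .FFTTT
  FT.TTT
Step 4: 5 trees catch fire, 5 burn out
  ....FT
  .....F
  ....FT
  ...FTT
  .F.TTT

....FT
.....F
....FT
...FTT
.F.TTT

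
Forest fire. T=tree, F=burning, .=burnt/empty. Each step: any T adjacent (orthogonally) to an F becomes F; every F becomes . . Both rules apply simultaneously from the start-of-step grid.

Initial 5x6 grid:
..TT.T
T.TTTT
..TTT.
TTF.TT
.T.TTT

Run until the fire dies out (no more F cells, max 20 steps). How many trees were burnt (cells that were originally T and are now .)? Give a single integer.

Step 1: +2 fires, +1 burnt (F count now 2)
Step 2: +4 fires, +2 burnt (F count now 4)
Step 3: +3 fires, +4 burnt (F count now 3)
Step 4: +3 fires, +3 burnt (F count now 3)
Step 5: +3 fires, +3 burnt (F count now 3)
Step 6: +3 fires, +3 burnt (F count now 3)
Step 7: +0 fires, +3 burnt (F count now 0)
Fire out after step 7
Initially T: 19, now '.': 29
Total burnt (originally-T cells now '.'): 18

Answer: 18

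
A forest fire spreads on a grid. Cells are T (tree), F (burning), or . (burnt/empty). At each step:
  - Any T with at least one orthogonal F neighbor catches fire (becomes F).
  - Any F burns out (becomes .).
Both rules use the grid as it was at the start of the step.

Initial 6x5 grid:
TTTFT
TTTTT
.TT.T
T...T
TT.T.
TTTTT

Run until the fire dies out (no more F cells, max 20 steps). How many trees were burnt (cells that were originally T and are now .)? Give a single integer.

Step 1: +3 fires, +1 burnt (F count now 3)
Step 2: +3 fires, +3 burnt (F count now 3)
Step 3: +4 fires, +3 burnt (F count now 4)
Step 4: +3 fires, +4 burnt (F count now 3)
Step 5: +0 fires, +3 burnt (F count now 0)
Fire out after step 5
Initially T: 22, now '.': 21
Total burnt (originally-T cells now '.'): 13

Answer: 13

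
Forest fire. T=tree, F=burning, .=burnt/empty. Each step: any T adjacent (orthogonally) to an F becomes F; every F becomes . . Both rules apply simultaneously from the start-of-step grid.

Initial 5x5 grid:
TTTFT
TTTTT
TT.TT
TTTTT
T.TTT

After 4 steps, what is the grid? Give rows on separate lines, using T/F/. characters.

Step 1: 3 trees catch fire, 1 burn out
  TTF.F
  TTTFT
  TT.TT
  TTTTT
  T.TTT
Step 2: 4 trees catch fire, 3 burn out
  TF...
  TTF.F
  TT.FT
  TTTTT
  T.TTT
Step 3: 4 trees catch fire, 4 burn out
  F....
  TF...
  TT..F
  TTTFT
  T.TTT
Step 4: 5 trees catch fire, 4 burn out
  .....
  F....
  TF...
  TTF.F
  T.TFT

.....
F....
TF...
TTF.F
T.TFT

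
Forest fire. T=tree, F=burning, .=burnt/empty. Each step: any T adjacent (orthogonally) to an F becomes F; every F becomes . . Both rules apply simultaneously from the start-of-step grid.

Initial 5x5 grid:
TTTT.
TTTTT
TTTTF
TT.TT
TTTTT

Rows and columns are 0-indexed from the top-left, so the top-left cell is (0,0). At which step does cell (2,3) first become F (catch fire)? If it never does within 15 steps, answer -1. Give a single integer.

Step 1: cell (2,3)='F' (+3 fires, +1 burnt)
  -> target ignites at step 1
Step 2: cell (2,3)='.' (+4 fires, +3 burnt)
Step 3: cell (2,3)='.' (+4 fires, +4 burnt)
Step 4: cell (2,3)='.' (+5 fires, +4 burnt)
Step 5: cell (2,3)='.' (+4 fires, +5 burnt)
Step 6: cell (2,3)='.' (+2 fires, +4 burnt)
Step 7: cell (2,3)='.' (+0 fires, +2 burnt)
  fire out at step 7

1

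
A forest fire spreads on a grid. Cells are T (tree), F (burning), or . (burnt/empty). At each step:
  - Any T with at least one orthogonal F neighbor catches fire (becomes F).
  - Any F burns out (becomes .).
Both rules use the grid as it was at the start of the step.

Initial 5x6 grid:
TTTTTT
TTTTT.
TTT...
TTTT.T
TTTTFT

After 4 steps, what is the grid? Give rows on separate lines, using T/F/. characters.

Step 1: 2 trees catch fire, 1 burn out
  TTTTTT
  TTTTT.
  TTT...
  TTTT.T
  TTTF.F
Step 2: 3 trees catch fire, 2 burn out
  TTTTTT
  TTTTT.
  TTT...
  TTTF.F
  TTF...
Step 3: 2 trees catch fire, 3 burn out
  TTTTTT
  TTTTT.
  TTT...
  TTF...
  TF....
Step 4: 3 trees catch fire, 2 burn out
  TTTTTT
  TTTTT.
  TTF...
  TF....
  F.....

TTTTTT
TTTTT.
TTF...
TF....
F.....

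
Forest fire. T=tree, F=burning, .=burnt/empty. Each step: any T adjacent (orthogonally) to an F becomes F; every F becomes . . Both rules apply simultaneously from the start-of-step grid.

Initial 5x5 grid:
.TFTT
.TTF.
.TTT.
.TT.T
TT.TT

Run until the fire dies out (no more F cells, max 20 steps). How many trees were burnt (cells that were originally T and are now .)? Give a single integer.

Step 1: +4 fires, +2 burnt (F count now 4)
Step 2: +3 fires, +4 burnt (F count now 3)
Step 3: +2 fires, +3 burnt (F count now 2)
Step 4: +1 fires, +2 burnt (F count now 1)
Step 5: +1 fires, +1 burnt (F count now 1)
Step 6: +1 fires, +1 burnt (F count now 1)
Step 7: +0 fires, +1 burnt (F count now 0)
Fire out after step 7
Initially T: 15, now '.': 22
Total burnt (originally-T cells now '.'): 12

Answer: 12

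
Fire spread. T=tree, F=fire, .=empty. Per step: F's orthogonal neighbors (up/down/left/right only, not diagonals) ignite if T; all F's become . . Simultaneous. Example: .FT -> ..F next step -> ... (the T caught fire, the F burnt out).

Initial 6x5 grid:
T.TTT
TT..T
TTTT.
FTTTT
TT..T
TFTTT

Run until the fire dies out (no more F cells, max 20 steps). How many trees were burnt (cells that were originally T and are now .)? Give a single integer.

Answer: 18

Derivation:
Step 1: +6 fires, +2 burnt (F count now 6)
Step 2: +4 fires, +6 burnt (F count now 4)
Step 3: +5 fires, +4 burnt (F count now 5)
Step 4: +3 fires, +5 burnt (F count now 3)
Step 5: +0 fires, +3 burnt (F count now 0)
Fire out after step 5
Initially T: 22, now '.': 26
Total burnt (originally-T cells now '.'): 18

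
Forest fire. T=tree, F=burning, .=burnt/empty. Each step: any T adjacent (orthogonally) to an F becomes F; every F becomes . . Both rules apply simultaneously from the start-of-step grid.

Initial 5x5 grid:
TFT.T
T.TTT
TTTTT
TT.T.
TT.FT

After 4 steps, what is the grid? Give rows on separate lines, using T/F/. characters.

Step 1: 4 trees catch fire, 2 burn out
  F.F.T
  T.TTT
  TTTTT
  TT.F.
  TT..F
Step 2: 3 trees catch fire, 4 burn out
  ....T
  F.FTT
  TTTFT
  TT...
  TT...
Step 3: 4 trees catch fire, 3 burn out
  ....T
  ...FT
  FTF.F
  TT...
  TT...
Step 4: 3 trees catch fire, 4 burn out
  ....T
  ....F
  .F...
  FT...
  TT...

....T
....F
.F...
FT...
TT...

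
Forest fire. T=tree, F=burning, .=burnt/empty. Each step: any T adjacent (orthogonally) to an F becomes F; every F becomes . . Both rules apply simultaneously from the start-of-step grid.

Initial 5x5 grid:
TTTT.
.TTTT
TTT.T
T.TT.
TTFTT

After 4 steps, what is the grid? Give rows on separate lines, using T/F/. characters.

Step 1: 3 trees catch fire, 1 burn out
  TTTT.
  .TTTT
  TTT.T
  T.FT.
  TF.FT
Step 2: 4 trees catch fire, 3 burn out
  TTTT.
  .TTTT
  TTF.T
  T..F.
  F...F
Step 3: 3 trees catch fire, 4 burn out
  TTTT.
  .TFTT
  TF..T
  F....
  .....
Step 4: 4 trees catch fire, 3 burn out
  TTFT.
  .F.FT
  F...T
  .....
  .....

TTFT.
.F.FT
F...T
.....
.....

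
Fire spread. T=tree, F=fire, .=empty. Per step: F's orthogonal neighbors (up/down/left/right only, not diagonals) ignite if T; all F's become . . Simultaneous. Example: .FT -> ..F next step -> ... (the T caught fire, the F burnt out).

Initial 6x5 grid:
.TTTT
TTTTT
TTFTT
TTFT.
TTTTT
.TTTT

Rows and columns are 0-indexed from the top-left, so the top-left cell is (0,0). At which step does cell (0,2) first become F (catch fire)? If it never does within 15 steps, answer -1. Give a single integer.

Step 1: cell (0,2)='T' (+6 fires, +2 burnt)
Step 2: cell (0,2)='F' (+9 fires, +6 burnt)
  -> target ignites at step 2
Step 3: cell (0,2)='.' (+8 fires, +9 burnt)
Step 4: cell (0,2)='.' (+2 fires, +8 burnt)
Step 5: cell (0,2)='.' (+0 fires, +2 burnt)
  fire out at step 5

2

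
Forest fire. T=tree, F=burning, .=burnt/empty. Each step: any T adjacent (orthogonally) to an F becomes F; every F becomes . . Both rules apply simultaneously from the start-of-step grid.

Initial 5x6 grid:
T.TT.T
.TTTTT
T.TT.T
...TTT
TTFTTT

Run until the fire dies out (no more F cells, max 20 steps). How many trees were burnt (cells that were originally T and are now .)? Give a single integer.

Answer: 19

Derivation:
Step 1: +2 fires, +1 burnt (F count now 2)
Step 2: +3 fires, +2 burnt (F count now 3)
Step 3: +3 fires, +3 burnt (F count now 3)
Step 4: +3 fires, +3 burnt (F count now 3)
Step 5: +4 fires, +3 burnt (F count now 4)
Step 6: +3 fires, +4 burnt (F count now 3)
Step 7: +1 fires, +3 burnt (F count now 1)
Step 8: +0 fires, +1 burnt (F count now 0)
Fire out after step 8
Initially T: 21, now '.': 28
Total burnt (originally-T cells now '.'): 19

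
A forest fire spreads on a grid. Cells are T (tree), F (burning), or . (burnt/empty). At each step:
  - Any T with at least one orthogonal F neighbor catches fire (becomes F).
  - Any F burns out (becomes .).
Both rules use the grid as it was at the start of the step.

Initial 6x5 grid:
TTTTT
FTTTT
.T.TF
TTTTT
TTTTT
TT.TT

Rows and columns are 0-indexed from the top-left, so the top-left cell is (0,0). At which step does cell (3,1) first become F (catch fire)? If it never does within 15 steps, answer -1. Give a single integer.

Step 1: cell (3,1)='T' (+5 fires, +2 burnt)
Step 2: cell (3,1)='T' (+7 fires, +5 burnt)
Step 3: cell (3,1)='F' (+6 fires, +7 burnt)
  -> target ignites at step 3
Step 4: cell (3,1)='.' (+4 fires, +6 burnt)
Step 5: cell (3,1)='.' (+2 fires, +4 burnt)
Step 6: cell (3,1)='.' (+1 fires, +2 burnt)
Step 7: cell (3,1)='.' (+0 fires, +1 burnt)
  fire out at step 7

3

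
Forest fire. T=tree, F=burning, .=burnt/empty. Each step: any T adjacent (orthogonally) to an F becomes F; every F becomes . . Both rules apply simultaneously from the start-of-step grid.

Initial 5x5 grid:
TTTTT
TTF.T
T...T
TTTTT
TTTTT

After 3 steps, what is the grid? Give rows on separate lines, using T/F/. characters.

Step 1: 2 trees catch fire, 1 burn out
  TTFTT
  TF..T
  T...T
  TTTTT
  TTTTT
Step 2: 3 trees catch fire, 2 burn out
  TF.FT
  F...T
  T...T
  TTTTT
  TTTTT
Step 3: 3 trees catch fire, 3 burn out
  F...F
  ....T
  F...T
  TTTTT
  TTTTT

F...F
....T
F...T
TTTTT
TTTTT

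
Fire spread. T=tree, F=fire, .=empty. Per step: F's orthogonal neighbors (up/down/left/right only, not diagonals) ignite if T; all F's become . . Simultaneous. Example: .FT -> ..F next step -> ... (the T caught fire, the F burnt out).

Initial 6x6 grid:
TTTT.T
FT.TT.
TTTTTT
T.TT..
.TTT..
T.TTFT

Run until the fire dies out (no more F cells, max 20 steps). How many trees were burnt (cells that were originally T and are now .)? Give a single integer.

Answer: 22

Derivation:
Step 1: +5 fires, +2 burnt (F count now 5)
Step 2: +5 fires, +5 burnt (F count now 5)
Step 3: +4 fires, +5 burnt (F count now 4)
Step 4: +4 fires, +4 burnt (F count now 4)
Step 5: +2 fires, +4 burnt (F count now 2)
Step 6: +2 fires, +2 burnt (F count now 2)
Step 7: +0 fires, +2 burnt (F count now 0)
Fire out after step 7
Initially T: 24, now '.': 34
Total burnt (originally-T cells now '.'): 22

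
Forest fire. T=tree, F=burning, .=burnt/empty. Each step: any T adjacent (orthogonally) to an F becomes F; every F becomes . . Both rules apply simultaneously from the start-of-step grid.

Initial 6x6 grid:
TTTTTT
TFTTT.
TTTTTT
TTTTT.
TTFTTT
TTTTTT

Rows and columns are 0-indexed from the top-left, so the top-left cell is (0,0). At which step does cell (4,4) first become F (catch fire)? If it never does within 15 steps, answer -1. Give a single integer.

Step 1: cell (4,4)='T' (+8 fires, +2 burnt)
Step 2: cell (4,4)='F' (+11 fires, +8 burnt)
  -> target ignites at step 2
Step 3: cell (4,4)='.' (+8 fires, +11 burnt)
Step 4: cell (4,4)='.' (+3 fires, +8 burnt)
Step 5: cell (4,4)='.' (+2 fires, +3 burnt)
Step 6: cell (4,4)='.' (+0 fires, +2 burnt)
  fire out at step 6

2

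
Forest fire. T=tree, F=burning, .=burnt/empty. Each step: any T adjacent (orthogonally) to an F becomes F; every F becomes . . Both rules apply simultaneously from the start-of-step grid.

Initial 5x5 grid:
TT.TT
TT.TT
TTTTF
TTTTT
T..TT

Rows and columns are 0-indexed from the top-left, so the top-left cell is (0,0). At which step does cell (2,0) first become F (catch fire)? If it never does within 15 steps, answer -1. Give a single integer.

Step 1: cell (2,0)='T' (+3 fires, +1 burnt)
Step 2: cell (2,0)='T' (+5 fires, +3 burnt)
Step 3: cell (2,0)='T' (+4 fires, +5 burnt)
Step 4: cell (2,0)='F' (+3 fires, +4 burnt)
  -> target ignites at step 4
Step 5: cell (2,0)='.' (+3 fires, +3 burnt)
Step 6: cell (2,0)='.' (+2 fires, +3 burnt)
Step 7: cell (2,0)='.' (+0 fires, +2 burnt)
  fire out at step 7

4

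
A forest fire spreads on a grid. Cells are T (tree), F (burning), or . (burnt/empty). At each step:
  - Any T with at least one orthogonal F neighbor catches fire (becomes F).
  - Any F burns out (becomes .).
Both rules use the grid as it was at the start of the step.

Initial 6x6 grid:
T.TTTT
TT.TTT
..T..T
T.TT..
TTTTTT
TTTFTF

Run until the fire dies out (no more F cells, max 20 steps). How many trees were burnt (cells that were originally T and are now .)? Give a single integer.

Step 1: +4 fires, +2 burnt (F count now 4)
Step 2: +4 fires, +4 burnt (F count now 4)
Step 3: +3 fires, +4 burnt (F count now 3)
Step 4: +2 fires, +3 burnt (F count now 2)
Step 5: +1 fires, +2 burnt (F count now 1)
Step 6: +0 fires, +1 burnt (F count now 0)
Fire out after step 6
Initially T: 25, now '.': 25
Total burnt (originally-T cells now '.'): 14

Answer: 14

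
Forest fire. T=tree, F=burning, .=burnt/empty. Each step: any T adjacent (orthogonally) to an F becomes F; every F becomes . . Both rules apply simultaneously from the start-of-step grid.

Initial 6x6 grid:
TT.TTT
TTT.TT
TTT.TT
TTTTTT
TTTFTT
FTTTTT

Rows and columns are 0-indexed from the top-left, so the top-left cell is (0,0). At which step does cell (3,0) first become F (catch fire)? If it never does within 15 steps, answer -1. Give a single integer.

Step 1: cell (3,0)='T' (+6 fires, +2 burnt)
Step 2: cell (3,0)='F' (+7 fires, +6 burnt)
  -> target ignites at step 2
Step 3: cell (3,0)='.' (+6 fires, +7 burnt)
Step 4: cell (3,0)='.' (+5 fires, +6 burnt)
Step 5: cell (3,0)='.' (+4 fires, +5 burnt)
Step 6: cell (3,0)='.' (+3 fires, +4 burnt)
Step 7: cell (3,0)='.' (+0 fires, +3 burnt)
  fire out at step 7

2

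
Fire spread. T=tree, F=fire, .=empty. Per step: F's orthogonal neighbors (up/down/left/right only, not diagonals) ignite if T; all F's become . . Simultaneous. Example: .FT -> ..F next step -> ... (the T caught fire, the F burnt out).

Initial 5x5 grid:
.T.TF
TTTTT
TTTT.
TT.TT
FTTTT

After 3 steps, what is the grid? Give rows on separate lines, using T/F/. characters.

Step 1: 4 trees catch fire, 2 burn out
  .T.F.
  TTTTF
  TTTT.
  FT.TT
  .FTTT
Step 2: 4 trees catch fire, 4 burn out
  .T...
  TTTF.
  FTTT.
  .F.TT
  ..FTT
Step 3: 5 trees catch fire, 4 burn out
  .T...
  FTF..
  .FTF.
  ...TT
  ...FT

.T...
FTF..
.FTF.
...TT
...FT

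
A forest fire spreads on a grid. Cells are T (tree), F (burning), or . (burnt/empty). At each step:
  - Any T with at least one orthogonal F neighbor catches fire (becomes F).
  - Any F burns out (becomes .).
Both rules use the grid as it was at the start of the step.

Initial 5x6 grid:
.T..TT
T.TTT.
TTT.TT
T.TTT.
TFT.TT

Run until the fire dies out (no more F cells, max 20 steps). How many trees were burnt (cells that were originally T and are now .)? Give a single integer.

Answer: 19

Derivation:
Step 1: +2 fires, +1 burnt (F count now 2)
Step 2: +2 fires, +2 burnt (F count now 2)
Step 3: +3 fires, +2 burnt (F count now 3)
Step 4: +4 fires, +3 burnt (F count now 4)
Step 5: +3 fires, +4 burnt (F count now 3)
Step 6: +3 fires, +3 burnt (F count now 3)
Step 7: +1 fires, +3 burnt (F count now 1)
Step 8: +1 fires, +1 burnt (F count now 1)
Step 9: +0 fires, +1 burnt (F count now 0)
Fire out after step 9
Initially T: 20, now '.': 29
Total burnt (originally-T cells now '.'): 19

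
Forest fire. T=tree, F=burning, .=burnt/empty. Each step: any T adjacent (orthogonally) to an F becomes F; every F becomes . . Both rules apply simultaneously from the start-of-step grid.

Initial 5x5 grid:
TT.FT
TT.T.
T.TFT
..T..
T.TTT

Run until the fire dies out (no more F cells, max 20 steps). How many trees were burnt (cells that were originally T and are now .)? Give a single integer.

Step 1: +4 fires, +2 burnt (F count now 4)
Step 2: +1 fires, +4 burnt (F count now 1)
Step 3: +1 fires, +1 burnt (F count now 1)
Step 4: +1 fires, +1 burnt (F count now 1)
Step 5: +1 fires, +1 burnt (F count now 1)
Step 6: +0 fires, +1 burnt (F count now 0)
Fire out after step 6
Initially T: 14, now '.': 19
Total burnt (originally-T cells now '.'): 8

Answer: 8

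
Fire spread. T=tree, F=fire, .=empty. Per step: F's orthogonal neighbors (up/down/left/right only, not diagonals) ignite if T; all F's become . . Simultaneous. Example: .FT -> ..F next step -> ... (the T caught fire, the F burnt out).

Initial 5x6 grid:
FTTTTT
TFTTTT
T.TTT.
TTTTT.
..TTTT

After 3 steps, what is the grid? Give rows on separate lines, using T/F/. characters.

Step 1: 3 trees catch fire, 2 burn out
  .FTTTT
  F.FTTT
  T.TTT.
  TTTTT.
  ..TTTT
Step 2: 4 trees catch fire, 3 burn out
  ..FTTT
  ...FTT
  F.FTT.
  TTTTT.
  ..TTTT
Step 3: 5 trees catch fire, 4 burn out
  ...FTT
  ....FT
  ...FT.
  FTFTT.
  ..TTTT

...FTT
....FT
...FT.
FTFTT.
..TTTT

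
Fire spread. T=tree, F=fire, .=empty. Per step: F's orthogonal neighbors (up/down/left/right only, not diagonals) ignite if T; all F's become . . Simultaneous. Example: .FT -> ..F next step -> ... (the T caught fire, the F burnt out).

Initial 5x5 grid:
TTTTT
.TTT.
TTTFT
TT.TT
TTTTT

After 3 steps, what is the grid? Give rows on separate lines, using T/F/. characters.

Step 1: 4 trees catch fire, 1 burn out
  TTTTT
  .TTF.
  TTF.F
  TT.FT
  TTTTT
Step 2: 5 trees catch fire, 4 burn out
  TTTFT
  .TF..
  TF...
  TT..F
  TTTFT
Step 3: 7 trees catch fire, 5 burn out
  TTF.F
  .F...
  F....
  TF...
  TTF.F

TTF.F
.F...
F....
TF...
TTF.F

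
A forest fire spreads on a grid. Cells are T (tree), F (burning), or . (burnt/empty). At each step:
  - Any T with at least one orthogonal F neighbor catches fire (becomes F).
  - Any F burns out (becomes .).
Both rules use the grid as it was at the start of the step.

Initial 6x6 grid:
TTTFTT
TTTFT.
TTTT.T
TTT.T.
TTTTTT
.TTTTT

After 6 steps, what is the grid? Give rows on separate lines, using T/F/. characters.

Step 1: 5 trees catch fire, 2 burn out
  TTF.FT
  TTF.F.
  TTTF.T
  TTT.T.
  TTTTTT
  .TTTTT
Step 2: 4 trees catch fire, 5 burn out
  TF...F
  TF....
  TTF..T
  TTT.T.
  TTTTTT
  .TTTTT
Step 3: 4 trees catch fire, 4 burn out
  F.....
  F.....
  TF...T
  TTF.T.
  TTTTTT
  .TTTTT
Step 4: 3 trees catch fire, 4 burn out
  ......
  ......
  F....T
  TF..T.
  TTFTTT
  .TTTTT
Step 5: 4 trees catch fire, 3 burn out
  ......
  ......
  .....T
  F...T.
  TF.FTT
  .TFTTT
Step 6: 4 trees catch fire, 4 burn out
  ......
  ......
  .....T
  ....T.
  F...FT
  .F.FTT

......
......
.....T
....T.
F...FT
.F.FTT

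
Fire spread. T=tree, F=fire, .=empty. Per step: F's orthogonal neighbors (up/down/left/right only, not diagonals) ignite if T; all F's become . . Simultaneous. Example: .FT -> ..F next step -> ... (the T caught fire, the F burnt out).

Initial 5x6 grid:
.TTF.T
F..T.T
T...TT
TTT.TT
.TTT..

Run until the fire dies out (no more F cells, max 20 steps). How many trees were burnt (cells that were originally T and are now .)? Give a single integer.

Step 1: +3 fires, +2 burnt (F count now 3)
Step 2: +2 fires, +3 burnt (F count now 2)
Step 3: +1 fires, +2 burnt (F count now 1)
Step 4: +2 fires, +1 burnt (F count now 2)
Step 5: +1 fires, +2 burnt (F count now 1)
Step 6: +1 fires, +1 burnt (F count now 1)
Step 7: +0 fires, +1 burnt (F count now 0)
Fire out after step 7
Initially T: 16, now '.': 24
Total burnt (originally-T cells now '.'): 10

Answer: 10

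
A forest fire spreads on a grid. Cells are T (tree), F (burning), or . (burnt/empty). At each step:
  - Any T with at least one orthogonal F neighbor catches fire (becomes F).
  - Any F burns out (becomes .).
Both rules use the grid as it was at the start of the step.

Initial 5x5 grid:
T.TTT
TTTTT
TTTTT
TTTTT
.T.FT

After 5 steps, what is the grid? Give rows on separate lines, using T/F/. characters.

Step 1: 2 trees catch fire, 1 burn out
  T.TTT
  TTTTT
  TTTTT
  TTTFT
  .T..F
Step 2: 3 trees catch fire, 2 burn out
  T.TTT
  TTTTT
  TTTFT
  TTF.F
  .T...
Step 3: 4 trees catch fire, 3 burn out
  T.TTT
  TTTFT
  TTF.F
  TF...
  .T...
Step 4: 6 trees catch fire, 4 burn out
  T.TFT
  TTF.F
  TF...
  F....
  .F...
Step 5: 4 trees catch fire, 6 burn out
  T.F.F
  TF...
  F....
  .....
  .....

T.F.F
TF...
F....
.....
.....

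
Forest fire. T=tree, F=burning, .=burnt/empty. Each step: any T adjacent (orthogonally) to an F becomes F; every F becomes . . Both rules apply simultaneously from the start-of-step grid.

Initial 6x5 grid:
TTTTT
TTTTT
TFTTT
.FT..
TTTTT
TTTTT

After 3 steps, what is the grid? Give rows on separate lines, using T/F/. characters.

Step 1: 5 trees catch fire, 2 burn out
  TTTTT
  TFTTT
  F.FTT
  ..F..
  TFTTT
  TTTTT
Step 2: 7 trees catch fire, 5 burn out
  TFTTT
  F.FTT
  ...FT
  .....
  F.FTT
  TFTTT
Step 3: 7 trees catch fire, 7 burn out
  F.FTT
  ...FT
  ....F
  .....
  ...FT
  F.FTT

F.FTT
...FT
....F
.....
...FT
F.FTT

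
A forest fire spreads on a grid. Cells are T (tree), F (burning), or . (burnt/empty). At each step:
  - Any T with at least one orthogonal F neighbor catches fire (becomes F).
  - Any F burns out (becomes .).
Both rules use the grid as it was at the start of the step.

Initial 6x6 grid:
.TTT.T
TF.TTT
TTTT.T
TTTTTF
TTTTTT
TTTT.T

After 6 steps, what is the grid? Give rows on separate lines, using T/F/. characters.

Step 1: 6 trees catch fire, 2 burn out
  .FTT.T
  F..TTT
  TFTT.F
  TTTTF.
  TTTTTF
  TTTT.T
Step 2: 8 trees catch fire, 6 burn out
  ..FT.T
  ...TTF
  F.FT..
  TFTF..
  TTTTF.
  TTTT.F
Step 3: 8 trees catch fire, 8 burn out
  ...F.F
  ...TF.
  ...F..
  F.F...
  TFTF..
  TTTT..
Step 4: 5 trees catch fire, 8 burn out
  ......
  ...F..
  ......
  ......
  F.F...
  TFTF..
Step 5: 2 trees catch fire, 5 burn out
  ......
  ......
  ......
  ......
  ......
  F.F...
Step 6: 0 trees catch fire, 2 burn out
  ......
  ......
  ......
  ......
  ......
  ......

......
......
......
......
......
......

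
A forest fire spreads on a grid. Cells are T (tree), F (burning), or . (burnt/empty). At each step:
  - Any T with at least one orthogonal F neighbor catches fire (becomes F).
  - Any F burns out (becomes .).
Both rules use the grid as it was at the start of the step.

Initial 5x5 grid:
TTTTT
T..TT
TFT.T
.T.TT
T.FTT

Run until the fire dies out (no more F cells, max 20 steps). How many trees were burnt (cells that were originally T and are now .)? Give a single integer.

Answer: 16

Derivation:
Step 1: +4 fires, +2 burnt (F count now 4)
Step 2: +3 fires, +4 burnt (F count now 3)
Step 3: +2 fires, +3 burnt (F count now 2)
Step 4: +2 fires, +2 burnt (F count now 2)
Step 5: +2 fires, +2 burnt (F count now 2)
Step 6: +3 fires, +2 burnt (F count now 3)
Step 7: +0 fires, +3 burnt (F count now 0)
Fire out after step 7
Initially T: 17, now '.': 24
Total burnt (originally-T cells now '.'): 16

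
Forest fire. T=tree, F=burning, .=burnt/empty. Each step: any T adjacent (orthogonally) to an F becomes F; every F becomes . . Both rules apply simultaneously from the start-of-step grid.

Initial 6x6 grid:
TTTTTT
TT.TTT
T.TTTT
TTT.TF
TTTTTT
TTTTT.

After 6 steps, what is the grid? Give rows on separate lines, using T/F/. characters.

Step 1: 3 trees catch fire, 1 burn out
  TTTTTT
  TT.TTT
  T.TTTF
  TTT.F.
  TTTTTF
  TTTTT.
Step 2: 3 trees catch fire, 3 burn out
  TTTTTT
  TT.TTF
  T.TTF.
  TTT...
  TTTTF.
  TTTTT.
Step 3: 5 trees catch fire, 3 burn out
  TTTTTF
  TT.TF.
  T.TF..
  TTT...
  TTTF..
  TTTTF.
Step 4: 5 trees catch fire, 5 burn out
  TTTTF.
  TT.F..
  T.F...
  TTT...
  TTF...
  TTTF..
Step 5: 4 trees catch fire, 5 burn out
  TTTF..
  TT....
  T.....
  TTF...
  TF....
  TTF...
Step 6: 4 trees catch fire, 4 burn out
  TTF...
  TT....
  T.....
  TF....
  F.....
  TF....

TTF...
TT....
T.....
TF....
F.....
TF....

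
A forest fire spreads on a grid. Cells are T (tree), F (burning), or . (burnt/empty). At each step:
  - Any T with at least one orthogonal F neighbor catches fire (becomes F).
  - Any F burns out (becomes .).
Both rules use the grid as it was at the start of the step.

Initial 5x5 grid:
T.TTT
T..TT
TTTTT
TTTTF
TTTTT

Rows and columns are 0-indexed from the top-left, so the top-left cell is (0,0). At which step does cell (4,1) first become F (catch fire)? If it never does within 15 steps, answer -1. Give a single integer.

Step 1: cell (4,1)='T' (+3 fires, +1 burnt)
Step 2: cell (4,1)='T' (+4 fires, +3 burnt)
Step 3: cell (4,1)='T' (+5 fires, +4 burnt)
Step 4: cell (4,1)='F' (+4 fires, +5 burnt)
  -> target ignites at step 4
Step 5: cell (4,1)='.' (+3 fires, +4 burnt)
Step 6: cell (4,1)='.' (+1 fires, +3 burnt)
Step 7: cell (4,1)='.' (+1 fires, +1 burnt)
Step 8: cell (4,1)='.' (+0 fires, +1 burnt)
  fire out at step 8

4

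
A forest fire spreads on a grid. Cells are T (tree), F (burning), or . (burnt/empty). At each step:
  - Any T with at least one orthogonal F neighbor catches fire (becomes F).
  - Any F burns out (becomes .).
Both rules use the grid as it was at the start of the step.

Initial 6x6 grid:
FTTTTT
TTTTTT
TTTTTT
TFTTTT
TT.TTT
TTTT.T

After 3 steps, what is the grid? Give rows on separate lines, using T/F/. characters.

Step 1: 6 trees catch fire, 2 burn out
  .FTTTT
  FTTTTT
  TFTTTT
  F.FTTT
  TF.TTT
  TTTT.T
Step 2: 7 trees catch fire, 6 burn out
  ..FTTT
  .FTTTT
  F.FTTT
  ...FTT
  F..TTT
  TFTT.T
Step 3: 7 trees catch fire, 7 burn out
  ...FTT
  ..FTTT
  ...FTT
  ....FT
  ...FTT
  F.FT.T

...FTT
..FTTT
...FTT
....FT
...FTT
F.FT.T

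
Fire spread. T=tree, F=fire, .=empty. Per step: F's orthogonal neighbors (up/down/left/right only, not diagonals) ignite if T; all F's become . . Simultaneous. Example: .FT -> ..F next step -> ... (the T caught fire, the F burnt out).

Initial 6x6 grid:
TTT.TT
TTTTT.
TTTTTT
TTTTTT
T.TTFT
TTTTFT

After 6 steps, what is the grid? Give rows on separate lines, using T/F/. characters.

Step 1: 5 trees catch fire, 2 burn out
  TTT.TT
  TTTTT.
  TTTTTT
  TTTTFT
  T.TF.F
  TTTF.F
Step 2: 5 trees catch fire, 5 burn out
  TTT.TT
  TTTTT.
  TTTTFT
  TTTF.F
  T.F...
  TTF...
Step 3: 5 trees catch fire, 5 burn out
  TTT.TT
  TTTTF.
  TTTF.F
  TTF...
  T.....
  TF....
Step 4: 5 trees catch fire, 5 burn out
  TTT.FT
  TTTF..
  TTF...
  TF....
  T.....
  F.....
Step 5: 5 trees catch fire, 5 burn out
  TTT..F
  TTF...
  TF....
  F.....
  F.....
  ......
Step 6: 3 trees catch fire, 5 burn out
  TTF...
  TF....
  F.....
  ......
  ......
  ......

TTF...
TF....
F.....
......
......
......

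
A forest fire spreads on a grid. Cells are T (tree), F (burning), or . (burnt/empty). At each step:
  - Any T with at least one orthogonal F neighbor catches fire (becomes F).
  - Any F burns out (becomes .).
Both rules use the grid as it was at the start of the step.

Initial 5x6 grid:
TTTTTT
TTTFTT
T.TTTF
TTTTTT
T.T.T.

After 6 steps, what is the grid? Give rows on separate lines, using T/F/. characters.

Step 1: 7 trees catch fire, 2 burn out
  TTTFTT
  TTF.FF
  T.TFF.
  TTTTTF
  T.T.T.
Step 2: 7 trees catch fire, 7 burn out
  TTF.FF
  TF....
  T.F...
  TTTFF.
  T.T.T.
Step 3: 4 trees catch fire, 7 burn out
  TF....
  F.....
  T.....
  TTF...
  T.T.F.
Step 4: 4 trees catch fire, 4 burn out
  F.....
  ......
  F.....
  TF....
  T.F...
Step 5: 1 trees catch fire, 4 burn out
  ......
  ......
  ......
  F.....
  T.....
Step 6: 1 trees catch fire, 1 burn out
  ......
  ......
  ......
  ......
  F.....

......
......
......
......
F.....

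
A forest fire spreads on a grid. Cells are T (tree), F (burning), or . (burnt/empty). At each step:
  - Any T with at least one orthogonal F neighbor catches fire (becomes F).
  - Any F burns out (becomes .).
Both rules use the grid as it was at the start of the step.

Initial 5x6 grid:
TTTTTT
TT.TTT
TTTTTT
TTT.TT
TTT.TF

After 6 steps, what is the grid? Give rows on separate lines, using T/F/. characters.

Step 1: 2 trees catch fire, 1 burn out
  TTTTTT
  TT.TTT
  TTTTTT
  TTT.TF
  TTT.F.
Step 2: 2 trees catch fire, 2 burn out
  TTTTTT
  TT.TTT
  TTTTTF
  TTT.F.
  TTT...
Step 3: 2 trees catch fire, 2 burn out
  TTTTTT
  TT.TTF
  TTTTF.
  TTT...
  TTT...
Step 4: 3 trees catch fire, 2 burn out
  TTTTTF
  TT.TF.
  TTTF..
  TTT...
  TTT...
Step 5: 3 trees catch fire, 3 burn out
  TTTTF.
  TT.F..
  TTF...
  TTT...
  TTT...
Step 6: 3 trees catch fire, 3 burn out
  TTTF..
  TT....
  TF....
  TTF...
  TTT...

TTTF..
TT....
TF....
TTF...
TTT...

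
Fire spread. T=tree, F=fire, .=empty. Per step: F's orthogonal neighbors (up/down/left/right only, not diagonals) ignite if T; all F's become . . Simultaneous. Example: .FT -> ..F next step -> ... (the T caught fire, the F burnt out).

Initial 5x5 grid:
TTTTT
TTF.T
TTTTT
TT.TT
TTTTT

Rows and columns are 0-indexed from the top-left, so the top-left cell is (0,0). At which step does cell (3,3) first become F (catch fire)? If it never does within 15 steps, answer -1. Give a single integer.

Step 1: cell (3,3)='T' (+3 fires, +1 burnt)
Step 2: cell (3,3)='T' (+5 fires, +3 burnt)
Step 3: cell (3,3)='F' (+6 fires, +5 burnt)
  -> target ignites at step 3
Step 4: cell (3,3)='.' (+5 fires, +6 burnt)
Step 5: cell (3,3)='.' (+3 fires, +5 burnt)
Step 6: cell (3,3)='.' (+0 fires, +3 burnt)
  fire out at step 6

3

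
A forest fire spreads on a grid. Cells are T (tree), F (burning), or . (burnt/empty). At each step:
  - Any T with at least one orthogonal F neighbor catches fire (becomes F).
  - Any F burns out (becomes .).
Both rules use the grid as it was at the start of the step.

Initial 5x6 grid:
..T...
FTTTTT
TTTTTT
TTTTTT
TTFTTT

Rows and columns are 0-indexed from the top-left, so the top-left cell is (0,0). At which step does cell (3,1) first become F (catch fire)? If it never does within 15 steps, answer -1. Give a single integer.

Step 1: cell (3,1)='T' (+5 fires, +2 burnt)
Step 2: cell (3,1)='F' (+8 fires, +5 burnt)
  -> target ignites at step 2
Step 3: cell (3,1)='.' (+5 fires, +8 burnt)
Step 4: cell (3,1)='.' (+3 fires, +5 burnt)
Step 5: cell (3,1)='.' (+2 fires, +3 burnt)
Step 6: cell (3,1)='.' (+0 fires, +2 burnt)
  fire out at step 6

2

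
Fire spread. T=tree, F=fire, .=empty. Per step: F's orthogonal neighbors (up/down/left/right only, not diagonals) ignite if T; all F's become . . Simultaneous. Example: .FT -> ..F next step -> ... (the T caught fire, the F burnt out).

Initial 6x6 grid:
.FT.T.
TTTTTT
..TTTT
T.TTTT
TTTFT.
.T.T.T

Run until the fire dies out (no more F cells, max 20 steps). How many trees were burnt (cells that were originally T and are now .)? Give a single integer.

Step 1: +6 fires, +2 burnt (F count now 6)
Step 2: +6 fires, +6 burnt (F count now 6)
Step 3: +6 fires, +6 burnt (F count now 6)
Step 4: +3 fires, +6 burnt (F count now 3)
Step 5: +2 fires, +3 burnt (F count now 2)
Step 6: +0 fires, +2 burnt (F count now 0)
Fire out after step 6
Initially T: 24, now '.': 35
Total burnt (originally-T cells now '.'): 23

Answer: 23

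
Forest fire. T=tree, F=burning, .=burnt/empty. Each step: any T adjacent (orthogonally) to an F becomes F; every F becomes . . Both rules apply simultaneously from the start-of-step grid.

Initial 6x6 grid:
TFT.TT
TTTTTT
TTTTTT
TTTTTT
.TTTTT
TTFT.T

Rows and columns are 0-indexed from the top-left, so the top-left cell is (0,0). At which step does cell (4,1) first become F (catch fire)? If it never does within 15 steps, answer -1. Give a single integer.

Step 1: cell (4,1)='T' (+6 fires, +2 burnt)
Step 2: cell (4,1)='F' (+7 fires, +6 burnt)
  -> target ignites at step 2
Step 3: cell (4,1)='.' (+6 fires, +7 burnt)
Step 4: cell (4,1)='.' (+5 fires, +6 burnt)
Step 5: cell (4,1)='.' (+5 fires, +5 burnt)
Step 6: cell (4,1)='.' (+2 fires, +5 burnt)
Step 7: cell (4,1)='.' (+0 fires, +2 burnt)
  fire out at step 7

2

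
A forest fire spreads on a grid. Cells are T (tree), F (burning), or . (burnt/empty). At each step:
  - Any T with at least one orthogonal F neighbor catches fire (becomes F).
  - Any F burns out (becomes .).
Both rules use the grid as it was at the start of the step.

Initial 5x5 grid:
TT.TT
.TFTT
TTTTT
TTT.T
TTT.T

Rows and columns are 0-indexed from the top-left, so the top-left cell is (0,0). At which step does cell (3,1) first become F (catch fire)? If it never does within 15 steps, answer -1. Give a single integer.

Step 1: cell (3,1)='T' (+3 fires, +1 burnt)
Step 2: cell (3,1)='T' (+6 fires, +3 burnt)
Step 3: cell (3,1)='F' (+6 fires, +6 burnt)
  -> target ignites at step 3
Step 4: cell (3,1)='.' (+3 fires, +6 burnt)
Step 5: cell (3,1)='.' (+2 fires, +3 burnt)
Step 6: cell (3,1)='.' (+0 fires, +2 burnt)
  fire out at step 6

3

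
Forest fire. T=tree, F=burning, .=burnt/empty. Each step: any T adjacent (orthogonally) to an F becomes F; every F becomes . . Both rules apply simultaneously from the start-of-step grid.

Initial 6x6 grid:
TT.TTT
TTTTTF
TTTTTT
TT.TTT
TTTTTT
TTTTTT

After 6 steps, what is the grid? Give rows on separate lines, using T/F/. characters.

Step 1: 3 trees catch fire, 1 burn out
  TT.TTF
  TTTTF.
  TTTTTF
  TT.TTT
  TTTTTT
  TTTTTT
Step 2: 4 trees catch fire, 3 burn out
  TT.TF.
  TTTF..
  TTTTF.
  TT.TTF
  TTTTTT
  TTTTTT
Step 3: 5 trees catch fire, 4 burn out
  TT.F..
  TTF...
  TTTF..
  TT.TF.
  TTTTTF
  TTTTTT
Step 4: 5 trees catch fire, 5 burn out
  TT....
  TF....
  TTF...
  TT.F..
  TTTTF.
  TTTTTF
Step 5: 5 trees catch fire, 5 burn out
  TF....
  F.....
  TF....
  TT....
  TTTF..
  TTTTF.
Step 6: 5 trees catch fire, 5 burn out
  F.....
  ......
  F.....
  TF....
  TTF...
  TTTF..

F.....
......
F.....
TF....
TTF...
TTTF..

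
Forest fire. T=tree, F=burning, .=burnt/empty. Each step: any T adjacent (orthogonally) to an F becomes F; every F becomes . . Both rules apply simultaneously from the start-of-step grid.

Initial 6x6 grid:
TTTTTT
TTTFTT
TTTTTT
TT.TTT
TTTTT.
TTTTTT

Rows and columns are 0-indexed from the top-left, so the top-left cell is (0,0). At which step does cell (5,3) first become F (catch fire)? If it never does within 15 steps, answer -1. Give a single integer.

Step 1: cell (5,3)='T' (+4 fires, +1 burnt)
Step 2: cell (5,3)='T' (+7 fires, +4 burnt)
Step 3: cell (5,3)='T' (+7 fires, +7 burnt)
Step 4: cell (5,3)='F' (+7 fires, +7 burnt)
  -> target ignites at step 4
Step 5: cell (5,3)='.' (+4 fires, +7 burnt)
Step 6: cell (5,3)='.' (+3 fires, +4 burnt)
Step 7: cell (5,3)='.' (+1 fires, +3 burnt)
Step 8: cell (5,3)='.' (+0 fires, +1 burnt)
  fire out at step 8

4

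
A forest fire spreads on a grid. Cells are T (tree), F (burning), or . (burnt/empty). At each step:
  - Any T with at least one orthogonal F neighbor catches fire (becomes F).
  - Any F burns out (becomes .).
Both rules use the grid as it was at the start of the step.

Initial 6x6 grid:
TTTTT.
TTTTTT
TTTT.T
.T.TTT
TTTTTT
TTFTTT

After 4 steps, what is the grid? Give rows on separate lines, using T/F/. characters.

Step 1: 3 trees catch fire, 1 burn out
  TTTTT.
  TTTTTT
  TTTT.T
  .T.TTT
  TTFTTT
  TF.FTT
Step 2: 4 trees catch fire, 3 burn out
  TTTTT.
  TTTTTT
  TTTT.T
  .T.TTT
  TF.FTT
  F...FT
Step 3: 5 trees catch fire, 4 burn out
  TTTTT.
  TTTTTT
  TTTT.T
  .F.FTT
  F...FT
  .....F
Step 4: 4 trees catch fire, 5 burn out
  TTTTT.
  TTTTTT
  TFTF.T
  ....FT
  .....F
  ......

TTTTT.
TTTTTT
TFTF.T
....FT
.....F
......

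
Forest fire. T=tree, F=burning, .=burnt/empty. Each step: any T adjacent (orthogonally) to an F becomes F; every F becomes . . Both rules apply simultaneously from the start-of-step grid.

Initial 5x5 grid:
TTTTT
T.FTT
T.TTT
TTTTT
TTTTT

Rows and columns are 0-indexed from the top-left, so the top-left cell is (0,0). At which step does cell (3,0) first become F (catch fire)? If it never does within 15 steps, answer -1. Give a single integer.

Step 1: cell (3,0)='T' (+3 fires, +1 burnt)
Step 2: cell (3,0)='T' (+5 fires, +3 burnt)
Step 3: cell (3,0)='T' (+6 fires, +5 burnt)
Step 4: cell (3,0)='F' (+5 fires, +6 burnt)
  -> target ignites at step 4
Step 5: cell (3,0)='.' (+3 fires, +5 burnt)
Step 6: cell (3,0)='.' (+0 fires, +3 burnt)
  fire out at step 6

4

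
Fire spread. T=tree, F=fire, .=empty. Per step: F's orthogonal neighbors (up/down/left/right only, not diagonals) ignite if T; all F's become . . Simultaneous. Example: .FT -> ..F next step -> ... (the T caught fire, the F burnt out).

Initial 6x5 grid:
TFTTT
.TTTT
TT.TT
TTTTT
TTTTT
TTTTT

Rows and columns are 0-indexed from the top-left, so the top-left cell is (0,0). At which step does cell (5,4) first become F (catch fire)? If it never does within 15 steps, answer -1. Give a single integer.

Step 1: cell (5,4)='T' (+3 fires, +1 burnt)
Step 2: cell (5,4)='T' (+3 fires, +3 burnt)
Step 3: cell (5,4)='T' (+4 fires, +3 burnt)
Step 4: cell (5,4)='T' (+5 fires, +4 burnt)
Step 5: cell (5,4)='T' (+5 fires, +5 burnt)
Step 6: cell (5,4)='T' (+4 fires, +5 burnt)
Step 7: cell (5,4)='T' (+2 fires, +4 burnt)
Step 8: cell (5,4)='F' (+1 fires, +2 burnt)
  -> target ignites at step 8
Step 9: cell (5,4)='.' (+0 fires, +1 burnt)
  fire out at step 9

8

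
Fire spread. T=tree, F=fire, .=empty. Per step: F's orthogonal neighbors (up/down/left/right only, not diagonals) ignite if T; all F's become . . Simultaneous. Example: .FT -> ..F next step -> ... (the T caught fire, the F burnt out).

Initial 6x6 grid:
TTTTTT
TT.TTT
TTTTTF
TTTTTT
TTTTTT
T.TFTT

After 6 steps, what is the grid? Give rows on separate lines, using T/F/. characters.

Step 1: 6 trees catch fire, 2 burn out
  TTTTTT
  TT.TTF
  TTTTF.
  TTTTTF
  TTTFTT
  T.F.FT
Step 2: 9 trees catch fire, 6 burn out
  TTTTTF
  TT.TF.
  TTTF..
  TTTFF.
  TTF.FF
  T....F
Step 3: 5 trees catch fire, 9 burn out
  TTTTF.
  TT.F..
  TTF...
  TTF...
  TF....
  T.....
Step 4: 4 trees catch fire, 5 burn out
  TTTF..
  TT....
  TF....
  TF....
  F.....
  T.....
Step 5: 5 trees catch fire, 4 burn out
  TTF...
  TF....
  F.....
  F.....
  ......
  F.....
Step 6: 2 trees catch fire, 5 burn out
  TF....
  F.....
  ......
  ......
  ......
  ......

TF....
F.....
......
......
......
......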